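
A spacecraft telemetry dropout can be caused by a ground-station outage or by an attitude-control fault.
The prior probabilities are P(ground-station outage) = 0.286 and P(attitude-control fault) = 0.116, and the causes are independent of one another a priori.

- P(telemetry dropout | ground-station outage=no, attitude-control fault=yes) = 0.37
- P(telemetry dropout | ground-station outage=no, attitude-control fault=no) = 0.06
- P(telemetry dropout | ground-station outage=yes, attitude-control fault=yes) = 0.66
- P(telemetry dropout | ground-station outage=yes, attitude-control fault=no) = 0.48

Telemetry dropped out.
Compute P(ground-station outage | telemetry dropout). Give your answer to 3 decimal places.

P(ground-station outage | telemetry dropout) ≈ 0.676

By total probability over the 4 (ground-station outage, attitude-control fault) configurations:
  P(telemetry dropout) = 0.06·0.714·0.884 + 0.37·0.714·0.116 + 0.48·0.286·0.884 + 0.66·0.286·0.116
        = 0.037871 + 0.030645 + 0.121356 + 0.021896 = 0.211768
Keeping only the ground-station outage-present terms gives 0.143252, so
  P(ground-station outage | telemetry dropout) = 0.143252 / 0.211768 ≈ 0.676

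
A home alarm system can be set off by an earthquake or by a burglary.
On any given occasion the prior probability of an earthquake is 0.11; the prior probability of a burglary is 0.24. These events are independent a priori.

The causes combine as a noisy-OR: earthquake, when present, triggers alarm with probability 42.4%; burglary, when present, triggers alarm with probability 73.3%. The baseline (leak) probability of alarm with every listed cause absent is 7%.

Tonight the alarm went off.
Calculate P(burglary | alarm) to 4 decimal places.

Under noisy-OR, P(alarm | causes) = 1 − (1−0.07)·∏(1−qᵢ) over the active causes.
Weight on burglary=true, given the evidence: 0.160561 + 0.022624 = 0.183185
Normalizer over all consistent configurations: 0.07·0.89·0.76 + 0.75169·0.89·0.24 + 0.46432·0.11·0.76 + 0.856973·0.11·0.24 = 0.269350
Posterior = 0.183185 / 0.269350 ≈ 0.6801

P(burglary | alarm) ≈ 0.6801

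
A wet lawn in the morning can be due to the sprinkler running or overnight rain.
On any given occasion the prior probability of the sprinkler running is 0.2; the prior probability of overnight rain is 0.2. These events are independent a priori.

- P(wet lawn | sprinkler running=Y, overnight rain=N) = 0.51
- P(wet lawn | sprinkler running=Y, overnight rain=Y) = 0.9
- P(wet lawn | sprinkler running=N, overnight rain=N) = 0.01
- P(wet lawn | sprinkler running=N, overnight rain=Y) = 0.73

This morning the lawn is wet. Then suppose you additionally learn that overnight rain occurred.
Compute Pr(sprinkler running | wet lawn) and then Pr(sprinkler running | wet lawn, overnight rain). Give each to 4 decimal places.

Numerator (weight on configurations with sprinkler running): 0.081600 + 0.036000 = 0.117600
Normalizer over all consistent configurations: 0.01×0.8×0.8 + 0.73×0.8×0.2 + 0.51×0.2×0.8 + 0.9×0.2×0.2 = 0.240800
P(sprinkler running | wet lawn) = 0.117600/0.240800 ≈ 0.4884

Now condition on the additional information:
P(wet lawn | overnight rain) = 0.73·0.8 + 0.9·0.2 = 0.584000 + 0.180000 = 0.764000
The sprinkler running-present share is 0.9·0.2 = 0.180000.
So P(sprinkler running | wet lawn, overnight rain) = 0.180000/0.764000 ≈ 0.2356.
— overnight rain explains away the evidence for sprinkler running.

Pr(sprinkler running | wet lawn) ≈ 0.4884; Pr(sprinkler running | wet lawn, overnight rain) ≈ 0.2356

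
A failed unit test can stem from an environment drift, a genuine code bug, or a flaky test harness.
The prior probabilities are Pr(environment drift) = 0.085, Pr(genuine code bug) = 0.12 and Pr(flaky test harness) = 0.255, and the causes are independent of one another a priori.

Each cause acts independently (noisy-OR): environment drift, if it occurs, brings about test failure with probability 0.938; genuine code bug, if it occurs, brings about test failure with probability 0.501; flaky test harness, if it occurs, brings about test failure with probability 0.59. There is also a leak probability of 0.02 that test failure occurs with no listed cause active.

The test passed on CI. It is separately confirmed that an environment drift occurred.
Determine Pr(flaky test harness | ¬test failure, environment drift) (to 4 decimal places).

Pr(flaky test harness | ¬test failure, environment drift) ≈ 0.1231

Under noisy-OR, P(test failure | causes) = 1 − (1−0.02)·∏(1−qᵢ) over the active causes.
For the numerator, keep only flaky test harness=true terms: 0.005590 + 0.000380 = 0.005970
Normalizer over all consistent configurations: 0.06076×0.88×0.745 + 0.024912×0.88×0.255 + 0.030319×0.12×0.745 + 0.012431×0.12×0.255 = 0.048515
P(flaky test harness | ¬test failure, environment drift) = 0.005970/0.048515 ≈ 0.1231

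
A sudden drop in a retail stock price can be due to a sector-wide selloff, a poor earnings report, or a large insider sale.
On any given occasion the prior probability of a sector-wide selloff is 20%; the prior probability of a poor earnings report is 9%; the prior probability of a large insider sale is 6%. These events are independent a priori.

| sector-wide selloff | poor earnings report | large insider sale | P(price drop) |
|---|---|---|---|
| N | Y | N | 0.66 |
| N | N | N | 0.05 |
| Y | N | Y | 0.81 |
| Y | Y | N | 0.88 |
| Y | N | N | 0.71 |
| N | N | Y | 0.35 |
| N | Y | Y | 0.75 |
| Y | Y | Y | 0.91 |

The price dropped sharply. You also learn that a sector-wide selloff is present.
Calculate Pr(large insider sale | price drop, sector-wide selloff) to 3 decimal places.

Pr(large insider sale | price drop, sector-wide selloff) ≈ 0.067

P(price drop | sector-wide selloff) = 0.71*0.91*0.94 + 0.81*0.91*0.06 + 0.88*0.09*0.94 + 0.91*0.09*0.06 = 0.607334 + 0.044226 + 0.074448 + 0.004914 = 0.730922
Of this, 0.049140 comes from 0.044226 + 0.004914 (the large insider sale=true cases).
Hence the posterior is 0.049140/0.730922 ≈ 0.067.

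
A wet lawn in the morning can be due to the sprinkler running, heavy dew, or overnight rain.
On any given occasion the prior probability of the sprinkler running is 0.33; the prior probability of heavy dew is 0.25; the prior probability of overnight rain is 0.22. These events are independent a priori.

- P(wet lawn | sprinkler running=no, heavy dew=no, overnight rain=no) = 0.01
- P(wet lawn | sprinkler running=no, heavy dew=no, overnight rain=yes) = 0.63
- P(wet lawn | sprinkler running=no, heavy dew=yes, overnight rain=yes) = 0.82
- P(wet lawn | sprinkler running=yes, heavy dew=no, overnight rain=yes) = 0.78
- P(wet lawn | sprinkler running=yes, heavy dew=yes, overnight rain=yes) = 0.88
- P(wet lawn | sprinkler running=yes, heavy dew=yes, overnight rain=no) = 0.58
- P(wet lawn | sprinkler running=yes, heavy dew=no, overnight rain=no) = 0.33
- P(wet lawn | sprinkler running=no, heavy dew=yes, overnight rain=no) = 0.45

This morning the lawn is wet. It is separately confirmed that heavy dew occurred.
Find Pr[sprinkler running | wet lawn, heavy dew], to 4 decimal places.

Pr[sprinkler running | wet lawn, heavy dew] ≈ 0.3745

Weight on sprinkler running=true, given the evidence: 0.149292 + 0.063888 = 0.213180
Denominator P(wet lawn | heavy dew): 0.45*0.67*0.78 + 0.82*0.67*0.22 + 0.58*0.33*0.78 + 0.88*0.33*0.22 = 0.569218
Posterior = 0.213180 / 0.569218 ≈ 0.3745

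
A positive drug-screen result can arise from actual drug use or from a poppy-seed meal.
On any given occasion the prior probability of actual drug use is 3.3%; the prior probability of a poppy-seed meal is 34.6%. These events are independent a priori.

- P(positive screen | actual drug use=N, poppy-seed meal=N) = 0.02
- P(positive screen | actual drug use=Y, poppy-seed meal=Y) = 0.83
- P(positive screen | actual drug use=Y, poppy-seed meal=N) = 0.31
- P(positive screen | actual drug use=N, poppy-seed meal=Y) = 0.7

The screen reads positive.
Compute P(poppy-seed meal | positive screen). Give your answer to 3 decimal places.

Sum P(positive screen|·) weighted by the priors over the 4 (actual drug use, poppy-seed meal) configurations:
  P(positive screen) = 0.02*0.967*0.654 + 0.7*0.967*0.346 + 0.31*0.033*0.654 + 0.83*0.033*0.346
        = 0.012648 + 0.234207 + 0.006690 + 0.009477 = 0.263022
The terms with poppy-seed meal present sum to 0.243684, so
  P(poppy-seed meal | positive screen) = 0.243684 / 0.263022 ≈ 0.926

P(poppy-seed meal | positive screen) ≈ 0.926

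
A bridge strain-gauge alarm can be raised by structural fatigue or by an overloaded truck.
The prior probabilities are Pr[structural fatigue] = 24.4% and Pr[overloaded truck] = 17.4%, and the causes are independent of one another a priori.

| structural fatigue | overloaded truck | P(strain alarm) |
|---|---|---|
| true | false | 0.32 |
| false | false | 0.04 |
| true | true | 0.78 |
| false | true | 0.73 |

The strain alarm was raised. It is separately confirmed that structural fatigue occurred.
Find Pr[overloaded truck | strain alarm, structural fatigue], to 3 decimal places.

P(strain alarm | structural fatigue) = 0.32·0.826 + 0.78·0.174 = 0.264320 + 0.135720 = 0.400040
The overloaded truck-present share is 0.78·0.174 = 0.135720.
P(overloaded truck | strain alarm, structural fatigue) = 0.135720 / 0.400040 ≈ 0.339

Pr[overloaded truck | strain alarm, structural fatigue] ≈ 0.339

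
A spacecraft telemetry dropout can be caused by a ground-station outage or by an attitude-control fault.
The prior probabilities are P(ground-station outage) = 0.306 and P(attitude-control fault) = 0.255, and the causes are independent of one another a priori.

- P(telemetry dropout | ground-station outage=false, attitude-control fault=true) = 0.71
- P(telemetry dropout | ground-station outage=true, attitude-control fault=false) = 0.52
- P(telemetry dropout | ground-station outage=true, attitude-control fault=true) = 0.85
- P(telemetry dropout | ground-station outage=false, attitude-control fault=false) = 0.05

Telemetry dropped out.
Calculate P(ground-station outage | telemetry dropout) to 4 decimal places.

P(ground-station outage | telemetry dropout) ≈ 0.5496

By total probability over the 4 (ground-station outage, attitude-control fault) configurations:
  P(telemetry dropout) = 0.05*0.694*0.745 + 0.71*0.694*0.255 + 0.52*0.306*0.745 + 0.85*0.306*0.255
        = 0.025851 + 0.125649 + 0.118544 + 0.066325 = 0.336369
Keeping only the ground-station outage-present terms gives 0.184869, so
  P(ground-station outage | telemetry dropout) = 0.184869 / 0.336369 ≈ 0.5496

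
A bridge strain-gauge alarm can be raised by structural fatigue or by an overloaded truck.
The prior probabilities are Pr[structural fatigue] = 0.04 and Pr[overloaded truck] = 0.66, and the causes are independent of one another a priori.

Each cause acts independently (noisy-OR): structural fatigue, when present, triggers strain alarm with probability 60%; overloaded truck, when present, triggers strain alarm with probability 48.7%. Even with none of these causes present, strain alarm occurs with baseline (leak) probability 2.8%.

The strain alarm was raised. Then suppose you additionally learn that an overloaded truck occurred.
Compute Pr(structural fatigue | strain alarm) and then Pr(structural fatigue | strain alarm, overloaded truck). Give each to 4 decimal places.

Under noisy-OR, P(strain alarm | causes) = 1 − (1−0.028)·∏(1−qᵢ) over the active causes.
For the numerator, keep only structural fatigue=true terms: 0.008312 + 0.021134 = 0.029446
Normalizer over all consistent configurations: 0.028·0.96·0.34 + 0.501364·0.96·0.66 + 0.6112·0.04·0.34 + 0.800546·0.04·0.66 = 0.356249
P(structural fatigue | strain alarm) = 0.029446/0.356249 ≈ 0.0827

Now also conditioning on overloaded truck=true:
P(strain alarm | overloaded truck) = 0.501364·0.96 + 0.800546·0.04 = 0.481309 + 0.032022 = 0.513331
The structural fatigue-present share is 0.800546·0.04 = 0.032022.
P(structural fatigue | strain alarm, overloaded truck) = 0.032022 / 0.513331 ≈ 0.0624
This is intercausal reasoning (explaining away): once overloaded truck accounts for the strain alarm, structural fatigue becomes less likely.

Pr(structural fatigue | strain alarm) ≈ 0.0827; Pr(structural fatigue | strain alarm, overloaded truck) ≈ 0.0624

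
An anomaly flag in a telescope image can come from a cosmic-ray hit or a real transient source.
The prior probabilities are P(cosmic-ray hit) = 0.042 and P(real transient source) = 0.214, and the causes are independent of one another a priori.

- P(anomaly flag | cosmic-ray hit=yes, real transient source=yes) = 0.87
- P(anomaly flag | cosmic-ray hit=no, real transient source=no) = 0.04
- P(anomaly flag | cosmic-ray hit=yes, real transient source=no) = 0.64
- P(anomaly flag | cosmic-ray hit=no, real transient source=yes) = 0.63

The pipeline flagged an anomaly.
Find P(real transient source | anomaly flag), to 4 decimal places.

P(real transient source | anomaly flag) ≈ 0.7277

P(anomaly flag) = 0.04*0.958*0.786 + 0.63*0.958*0.214 + 0.64*0.042*0.786 + 0.87*0.042*0.214 = 0.030120 + 0.129158 + 0.021128 + 0.007820 = 0.188226
Of this, 0.136978 comes from 0.129158 + 0.007820 (the real transient source=true cases).
So P(real transient source | anomaly flag) = 0.136978/0.188226 ≈ 0.7277.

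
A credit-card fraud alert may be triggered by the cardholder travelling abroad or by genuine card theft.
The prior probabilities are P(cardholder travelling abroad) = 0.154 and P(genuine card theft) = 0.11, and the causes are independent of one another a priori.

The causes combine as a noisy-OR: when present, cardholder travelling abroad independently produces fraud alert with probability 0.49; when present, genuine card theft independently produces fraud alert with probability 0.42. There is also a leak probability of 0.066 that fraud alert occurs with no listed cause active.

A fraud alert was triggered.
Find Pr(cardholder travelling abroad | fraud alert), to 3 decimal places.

Under noisy-OR, P(fraud alert | causes) = 1 − (1−0.066)·∏(1−qᵢ) over the active causes.
By total probability over the 4 (cardholder travelling abroad, genuine card theft) configurations:
  P(fraud alert) = 0.066×0.846×0.89 + 0.45828×0.846×0.11 + 0.52366×0.154×0.89 + 0.723723×0.154×0.11
        = 0.049694 + 0.042648 + 0.071773 + 0.012260 = 0.176375
The terms with cardholder travelling abroad present sum to 0.084033, so
  P(cardholder travelling abroad | fraud alert) = 0.084033 / 0.176375 ≈ 0.476

Pr(cardholder travelling abroad | fraud alert) ≈ 0.476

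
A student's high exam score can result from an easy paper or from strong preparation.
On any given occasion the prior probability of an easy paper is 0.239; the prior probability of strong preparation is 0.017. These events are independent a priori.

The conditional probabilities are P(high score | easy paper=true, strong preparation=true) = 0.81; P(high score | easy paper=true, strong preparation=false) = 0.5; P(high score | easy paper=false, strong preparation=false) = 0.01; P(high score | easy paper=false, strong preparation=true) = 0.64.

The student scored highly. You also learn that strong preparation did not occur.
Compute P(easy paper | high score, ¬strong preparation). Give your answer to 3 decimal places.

P(high score | ¬strong preparation) = 0.01×0.761 + 0.5×0.239 = 0.007610 + 0.119500 = 0.127110
Restricting to configurations with easy paper present: 0.5×0.239 = 0.119500.
P(easy paper | high score, ¬strong preparation) = 0.119500 / 0.127110 ≈ 0.940

P(easy paper | high score, ¬strong preparation) ≈ 0.940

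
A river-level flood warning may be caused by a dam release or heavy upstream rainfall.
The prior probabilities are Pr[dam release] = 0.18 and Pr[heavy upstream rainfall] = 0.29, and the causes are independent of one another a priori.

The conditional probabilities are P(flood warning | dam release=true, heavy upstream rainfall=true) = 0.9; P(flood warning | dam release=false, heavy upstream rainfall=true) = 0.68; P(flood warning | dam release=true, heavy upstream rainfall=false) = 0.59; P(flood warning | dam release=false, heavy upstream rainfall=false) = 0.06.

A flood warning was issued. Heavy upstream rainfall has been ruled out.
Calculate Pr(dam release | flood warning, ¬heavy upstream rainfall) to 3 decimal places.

Pr(dam release | flood warning, ¬heavy upstream rainfall) ≈ 0.683

Enumerate both values of dam release and weight by the priors:
  P(flood warning | ¬heavy upstream rainfall) = 0.06×0.82 + 0.59×0.18
        = 0.049200 + 0.106200 = 0.155400
Configurations with dam release contribute 0.106200, so
  P(dam release | flood warning, ¬heavy upstream rainfall) = 0.106200 / 0.155400 ≈ 0.683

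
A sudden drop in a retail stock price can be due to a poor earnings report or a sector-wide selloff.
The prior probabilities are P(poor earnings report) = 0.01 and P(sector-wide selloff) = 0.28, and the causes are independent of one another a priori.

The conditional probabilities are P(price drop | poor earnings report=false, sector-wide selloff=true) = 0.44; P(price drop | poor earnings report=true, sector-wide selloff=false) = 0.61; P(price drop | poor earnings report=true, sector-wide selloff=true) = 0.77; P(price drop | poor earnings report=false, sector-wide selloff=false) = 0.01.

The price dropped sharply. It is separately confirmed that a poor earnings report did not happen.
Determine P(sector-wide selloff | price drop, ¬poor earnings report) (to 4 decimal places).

P(sector-wide selloff | price drop, ¬poor earnings report) ≈ 0.9448

For the numerator, keep only sector-wide selloff=true terms: 0.44·0.28 = 0.123200
The normalizing constant is 0.01·0.72 + 0.44·0.28 = 0.130400
Posterior = 0.123200 / 0.130400 ≈ 0.9448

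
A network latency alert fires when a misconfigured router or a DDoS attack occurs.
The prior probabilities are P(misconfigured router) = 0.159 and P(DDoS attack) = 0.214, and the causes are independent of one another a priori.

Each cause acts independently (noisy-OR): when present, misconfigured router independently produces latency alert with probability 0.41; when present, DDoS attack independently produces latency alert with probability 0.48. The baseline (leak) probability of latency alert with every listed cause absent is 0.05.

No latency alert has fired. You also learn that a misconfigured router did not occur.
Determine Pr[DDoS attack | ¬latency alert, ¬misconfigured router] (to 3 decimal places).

Under noisy-OR, P(latency alert | causes) = 1 − (1−0.05)·∏(1−qᵢ) over the active causes.
For the numerator, keep only DDoS attack=true terms: 0.494*0.214 = 0.105716
Denominator P(¬latency alert | ¬misconfigured router): 0.95*0.786 + 0.494*0.214 = 0.852416
P(DDoS attack | ¬latency alert, ¬misconfigured router) = 0.105716/0.852416 ≈ 0.124

Pr[DDoS attack | ¬latency alert, ¬misconfigured router] ≈ 0.124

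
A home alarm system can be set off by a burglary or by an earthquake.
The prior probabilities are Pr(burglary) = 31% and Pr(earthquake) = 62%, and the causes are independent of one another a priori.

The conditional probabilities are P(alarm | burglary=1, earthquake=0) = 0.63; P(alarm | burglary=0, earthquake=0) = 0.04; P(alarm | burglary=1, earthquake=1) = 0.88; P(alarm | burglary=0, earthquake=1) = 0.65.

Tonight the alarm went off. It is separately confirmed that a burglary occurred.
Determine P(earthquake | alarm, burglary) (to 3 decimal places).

Enumerate both values of earthquake and weight by the priors:
  P(alarm | burglary) = 0.63*0.38 + 0.88*0.62
        = 0.239400 + 0.545600 = 0.785000
The terms with earthquake present sum to 0.545600, so
  P(earthquake | alarm, burglary) = 0.545600 / 0.785000 ≈ 0.695

P(earthquake | alarm, burglary) ≈ 0.695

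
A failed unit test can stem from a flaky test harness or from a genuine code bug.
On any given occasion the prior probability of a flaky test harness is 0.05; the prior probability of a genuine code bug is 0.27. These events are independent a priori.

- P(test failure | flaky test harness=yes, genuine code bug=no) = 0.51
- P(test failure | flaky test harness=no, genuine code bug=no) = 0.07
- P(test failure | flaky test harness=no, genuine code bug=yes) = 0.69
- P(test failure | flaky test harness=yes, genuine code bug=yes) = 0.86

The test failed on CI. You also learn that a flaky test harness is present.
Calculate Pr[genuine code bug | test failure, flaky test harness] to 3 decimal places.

Numerator (weight on configurations with genuine code bug): 0.86*0.27 = 0.232200
Normalizer over all consistent configurations: 0.51*0.73 + 0.86*0.27 = 0.604500
Posterior = 0.232200 / 0.604500 ≈ 0.384

Pr[genuine code bug | test failure, flaky test harness] ≈ 0.384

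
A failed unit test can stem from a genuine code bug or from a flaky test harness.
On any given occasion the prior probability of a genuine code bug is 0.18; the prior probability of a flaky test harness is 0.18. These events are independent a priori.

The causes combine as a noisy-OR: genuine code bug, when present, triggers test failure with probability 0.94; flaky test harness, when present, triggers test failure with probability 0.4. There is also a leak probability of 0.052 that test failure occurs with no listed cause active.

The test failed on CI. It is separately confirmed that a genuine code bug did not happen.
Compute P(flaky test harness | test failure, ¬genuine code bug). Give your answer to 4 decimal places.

P(flaky test harness | test failure, ¬genuine code bug) ≈ 0.6454

Under noisy-OR, P(test failure | causes) = 1 − (1−0.052)·∏(1−qᵢ) over the active causes.
By total probability over both values of flaky test harness:
  P(test failure | ¬genuine code bug) = 0.052·0.82 + 0.4312·0.18
        = 0.042640 + 0.077616 = 0.120256
Keeping only the flaky test harness-present terms gives 0.077616, so
  P(flaky test harness | test failure, ¬genuine code bug) = 0.077616 / 0.120256 ≈ 0.6454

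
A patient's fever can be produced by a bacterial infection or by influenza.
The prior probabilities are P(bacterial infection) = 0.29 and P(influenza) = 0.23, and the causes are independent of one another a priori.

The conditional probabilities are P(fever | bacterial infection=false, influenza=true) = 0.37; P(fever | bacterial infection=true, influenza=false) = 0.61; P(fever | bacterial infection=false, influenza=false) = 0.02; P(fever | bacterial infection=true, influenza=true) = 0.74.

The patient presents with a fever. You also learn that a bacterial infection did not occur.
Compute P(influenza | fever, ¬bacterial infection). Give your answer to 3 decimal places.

P(fever | ¬bacterial infection) = 0.02*0.77 + 0.37*0.23 = 0.015400 + 0.085100 = 0.100500
Of this, 0.085100 comes from 0.37*0.23 (the influenza=true cases).
P(influenza | fever, ¬bacterial infection) = 0.085100 / 0.100500 ≈ 0.847

P(influenza | fever, ¬bacterial infection) ≈ 0.847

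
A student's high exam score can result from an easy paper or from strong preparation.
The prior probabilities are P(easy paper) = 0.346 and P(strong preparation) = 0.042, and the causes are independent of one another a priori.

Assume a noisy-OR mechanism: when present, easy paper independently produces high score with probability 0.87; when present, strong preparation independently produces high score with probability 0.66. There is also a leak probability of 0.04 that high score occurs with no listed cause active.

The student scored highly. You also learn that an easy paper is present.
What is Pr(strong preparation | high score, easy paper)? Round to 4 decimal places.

Under noisy-OR, P(high score | causes) = 1 − (1−0.04)·∏(1−qᵢ) over the active causes.
By total probability over both values of strong preparation:
  P(high score | easy paper) = 0.8752·0.958 + 0.957568·0.042
        = 0.838442 + 0.040218 = 0.878660
Keeping only the strong preparation-present terms gives 0.040218, so
  P(strong preparation | high score, easy paper) = 0.040218 / 0.878660 ≈ 0.0458

Pr(strong preparation | high score, easy paper) ≈ 0.0458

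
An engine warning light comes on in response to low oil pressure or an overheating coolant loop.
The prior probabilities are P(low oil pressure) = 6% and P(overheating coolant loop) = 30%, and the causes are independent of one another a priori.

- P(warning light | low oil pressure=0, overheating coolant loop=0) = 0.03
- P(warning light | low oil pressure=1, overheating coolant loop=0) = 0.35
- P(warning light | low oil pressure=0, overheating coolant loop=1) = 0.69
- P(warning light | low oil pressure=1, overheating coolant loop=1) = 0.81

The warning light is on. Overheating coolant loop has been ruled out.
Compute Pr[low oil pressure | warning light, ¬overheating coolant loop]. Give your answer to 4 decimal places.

Weight on low oil pressure=true, given the evidence: 0.35×0.06 = 0.021000
Normalizer over all consistent configurations: 0.03×0.94 + 0.35×0.06 = 0.049200
Posterior = 0.021000 / 0.049200 ≈ 0.4268

Pr[low oil pressure | warning light, ¬overheating coolant loop] ≈ 0.4268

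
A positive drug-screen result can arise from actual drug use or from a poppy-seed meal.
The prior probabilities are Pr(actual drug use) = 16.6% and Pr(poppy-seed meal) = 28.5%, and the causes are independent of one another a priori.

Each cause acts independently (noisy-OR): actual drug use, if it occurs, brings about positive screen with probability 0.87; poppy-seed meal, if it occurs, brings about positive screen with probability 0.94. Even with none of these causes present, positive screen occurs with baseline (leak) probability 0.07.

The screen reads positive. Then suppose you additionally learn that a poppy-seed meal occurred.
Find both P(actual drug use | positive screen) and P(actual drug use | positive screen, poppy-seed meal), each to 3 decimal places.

P(actual drug use | positive screen) ≈ 0.362; P(actual drug use | positive screen, poppy-seed meal) ≈ 0.173

Under noisy-OR, P(positive screen | causes) = 1 − (1−0.07)·∏(1−qᵢ) over the active causes.
Enumerate the 4 (actual drug use, poppy-seed meal) configurations and weight by the priors:
  P(positive screen) = 0.07·0.834·0.715 + 0.9442·0.834·0.285 + 0.8791·0.166·0.715 + 0.992746·0.166·0.285
        = 0.041742 + 0.224427 + 0.104340 + 0.046967 = 0.417476
Keeping only the actual drug use-present terms gives 0.151307, so
  P(actual drug use | positive screen) = 0.151307 / 0.417476 ≈ 0.362

With the extra evidence:
P(positive screen | poppy-seed meal) = 0.9442·0.834 + 0.992746·0.166 = 0.787463 + 0.164796 = 0.952259
Of this, 0.164796 comes from 0.992746·0.166 (the actual drug use=true cases).
Hence the posterior is 0.164796/0.952259 ≈ 0.173.
This is intercausal reasoning (explaining away): once poppy-seed meal accounts for the positive screen, actual drug use becomes less likely.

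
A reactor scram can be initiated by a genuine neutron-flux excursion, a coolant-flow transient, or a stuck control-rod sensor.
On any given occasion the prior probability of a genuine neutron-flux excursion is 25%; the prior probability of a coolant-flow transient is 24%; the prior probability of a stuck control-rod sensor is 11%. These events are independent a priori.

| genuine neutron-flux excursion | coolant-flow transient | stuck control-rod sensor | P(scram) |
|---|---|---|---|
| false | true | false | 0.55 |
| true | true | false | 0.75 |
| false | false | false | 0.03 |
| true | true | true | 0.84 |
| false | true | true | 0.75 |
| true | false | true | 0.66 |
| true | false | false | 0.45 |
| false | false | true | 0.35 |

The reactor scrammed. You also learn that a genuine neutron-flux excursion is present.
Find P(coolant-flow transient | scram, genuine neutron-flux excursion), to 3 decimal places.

P(coolant-flow transient | scram, genuine neutron-flux excursion) ≈ 0.337

Numerator (weight on configurations with coolant-flow transient): 0.160200 + 0.022176 = 0.182376
The normalizing constant is 0.45×0.76×0.89 + 0.66×0.76×0.11 + 0.75×0.24×0.89 + 0.84×0.24×0.11 = 0.541932
P(coolant-flow transient | scram, genuine neutron-flux excursion) = 0.182376/0.541932 ≈ 0.337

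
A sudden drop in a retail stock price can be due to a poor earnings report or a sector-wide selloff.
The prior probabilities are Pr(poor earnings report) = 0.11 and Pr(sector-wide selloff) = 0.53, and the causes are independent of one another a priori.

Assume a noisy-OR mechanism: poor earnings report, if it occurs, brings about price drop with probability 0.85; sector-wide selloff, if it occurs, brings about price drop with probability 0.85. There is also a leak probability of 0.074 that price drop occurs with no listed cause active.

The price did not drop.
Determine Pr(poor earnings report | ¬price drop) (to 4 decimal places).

Under noisy-OR, P(price drop | causes) = 1 − (1−0.074)·∏(1−qᵢ) over the active causes.
Sum P(¬price drop|·) weighted by the priors over the 4 (poor earnings report, sector-wide selloff) configurations:
  P(¬price drop) = 0.926×0.89×0.47 + 0.1389×0.89×0.53 + 0.1389×0.11×0.47 + 0.020835×0.11×0.53
        = 0.387346 + 0.065519 + 0.007181 + 0.001215 = 0.461261
Keeping only the poor earnings report-present terms gives 0.008396, so
  P(poor earnings report | ¬price drop) = 0.008396 / 0.461261 ≈ 0.0182

Pr(poor earnings report | ¬price drop) ≈ 0.0182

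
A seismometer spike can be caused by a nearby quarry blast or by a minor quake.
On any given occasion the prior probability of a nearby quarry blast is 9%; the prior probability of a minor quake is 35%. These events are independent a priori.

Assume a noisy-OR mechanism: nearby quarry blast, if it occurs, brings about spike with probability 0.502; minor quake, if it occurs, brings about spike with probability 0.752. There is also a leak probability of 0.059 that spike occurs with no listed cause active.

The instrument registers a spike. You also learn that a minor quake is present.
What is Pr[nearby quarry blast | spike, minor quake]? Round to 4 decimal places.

Pr[nearby quarry blast | spike, minor quake] ≈ 0.1023

Under noisy-OR, P(spike | causes) = 1 − (1−0.059)·∏(1−qᵢ) over the active causes.
For the numerator, keep only nearby quarry blast=true terms: 0.883783*0.09 = 0.079540
Denominator P(spike | minor quake): 0.766632*0.91 + 0.883783*0.09 = 0.777175
P(nearby quarry blast | spike, minor quake) = 0.079540/0.777175 ≈ 0.1023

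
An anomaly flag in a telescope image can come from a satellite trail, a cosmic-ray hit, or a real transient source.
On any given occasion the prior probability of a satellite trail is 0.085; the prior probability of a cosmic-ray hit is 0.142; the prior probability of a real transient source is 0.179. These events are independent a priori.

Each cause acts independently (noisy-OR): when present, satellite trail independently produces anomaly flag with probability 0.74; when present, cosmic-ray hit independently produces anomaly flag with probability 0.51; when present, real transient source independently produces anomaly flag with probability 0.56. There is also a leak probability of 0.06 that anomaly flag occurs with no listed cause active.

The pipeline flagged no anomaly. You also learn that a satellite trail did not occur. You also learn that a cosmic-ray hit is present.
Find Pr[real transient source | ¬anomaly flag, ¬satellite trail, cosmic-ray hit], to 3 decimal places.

Pr[real transient source | ¬anomaly flag, ¬satellite trail, cosmic-ray hit] ≈ 0.088

Under noisy-OR, P(anomaly flag | causes) = 1 − (1−0.06)·∏(1−qᵢ) over the active causes.
Weight on real transient source=true, given the evidence: 0.202664*0.179 = 0.036277
Normalizer over all consistent configurations: 0.4606*0.821 + 0.202664*0.179 = 0.414430
Posterior = 0.036277 / 0.414430 ≈ 0.088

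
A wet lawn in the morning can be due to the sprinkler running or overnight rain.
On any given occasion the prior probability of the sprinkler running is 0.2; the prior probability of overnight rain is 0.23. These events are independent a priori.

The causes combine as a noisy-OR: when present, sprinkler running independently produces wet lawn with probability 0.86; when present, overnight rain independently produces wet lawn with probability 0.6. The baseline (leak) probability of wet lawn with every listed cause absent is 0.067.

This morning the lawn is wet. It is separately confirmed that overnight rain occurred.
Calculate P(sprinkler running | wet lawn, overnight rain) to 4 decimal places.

Under noisy-OR, P(wet lawn | causes) = 1 − (1−0.067)·∏(1−qᵢ) over the active causes.
P(wet lawn | overnight rain) = 0.6268·0.8 + 0.947752·0.2 = 0.501440 + 0.189550 = 0.690990
Restricting to configurations with sprinkler running present: 0.947752·0.2 = 0.189550.
P(sprinkler running | wet lawn, overnight rain) = 0.189550 / 0.690990 ≈ 0.2743

P(sprinkler running | wet lawn, overnight rain) ≈ 0.2743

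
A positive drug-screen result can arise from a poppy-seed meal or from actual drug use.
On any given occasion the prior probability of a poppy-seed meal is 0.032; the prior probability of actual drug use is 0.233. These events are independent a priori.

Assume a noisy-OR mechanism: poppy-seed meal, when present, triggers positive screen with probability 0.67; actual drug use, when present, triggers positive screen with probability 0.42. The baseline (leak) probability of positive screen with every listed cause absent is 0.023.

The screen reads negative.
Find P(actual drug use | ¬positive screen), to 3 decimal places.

P(actual drug use | ¬positive screen) ≈ 0.150

Under noisy-OR, P(positive screen | causes) = 1 − (1−0.023)·∏(1−qᵢ) over the active causes.
Sum P(¬positive screen|·) weighted by the priors over the 4 (poppy-seed meal, actual drug use) configurations:
  P(¬positive screen) = 0.977·0.968·0.767 + 0.56666·0.968·0.233 + 0.32241·0.032·0.767 + 0.186998·0.032·0.233
        = 0.725380 + 0.127807 + 0.007913 + 0.001394 = 0.862494
The terms with actual drug use present sum to 0.129201, so
  P(actual drug use | ¬positive screen) = 0.129201 / 0.862494 ≈ 0.150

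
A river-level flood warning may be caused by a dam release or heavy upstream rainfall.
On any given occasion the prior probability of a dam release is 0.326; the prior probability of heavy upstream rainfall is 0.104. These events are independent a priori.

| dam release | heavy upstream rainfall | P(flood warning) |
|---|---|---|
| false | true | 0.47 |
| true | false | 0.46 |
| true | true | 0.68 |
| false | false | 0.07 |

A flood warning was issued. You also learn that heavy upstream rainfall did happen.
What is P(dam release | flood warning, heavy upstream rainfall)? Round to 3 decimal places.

Sum P(flood warning|·) weighted by the priors over both values of dam release:
  P(flood warning | heavy upstream rainfall) = 0.47×0.674 + 0.68×0.326
        = 0.316780 + 0.221680 = 0.538460
Keeping only the dam release-present terms gives 0.221680, so
  P(dam release | flood warning, heavy upstream rainfall) = 0.221680 / 0.538460 ≈ 0.412

P(dam release | flood warning, heavy upstream rainfall) ≈ 0.412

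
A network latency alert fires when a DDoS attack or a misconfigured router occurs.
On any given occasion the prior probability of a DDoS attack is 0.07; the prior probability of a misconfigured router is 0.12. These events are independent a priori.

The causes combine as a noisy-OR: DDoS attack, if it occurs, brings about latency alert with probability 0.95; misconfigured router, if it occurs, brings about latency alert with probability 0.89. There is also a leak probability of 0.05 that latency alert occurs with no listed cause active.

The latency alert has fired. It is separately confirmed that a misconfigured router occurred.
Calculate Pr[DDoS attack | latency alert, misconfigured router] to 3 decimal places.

Under noisy-OR, P(latency alert | causes) = 1 − (1−0.05)·∏(1−qᵢ) over the active causes.
Numerator (weight on configurations with DDoS attack): 0.994775·0.07 = 0.069634
Denominator P(latency alert | misconfigured router): 0.8955·0.93 + 0.994775·0.07 = 0.902449
P(DDoS attack | latency alert, misconfigured router) = 0.069634/0.902449 ≈ 0.077

Pr[DDoS attack | latency alert, misconfigured router] ≈ 0.077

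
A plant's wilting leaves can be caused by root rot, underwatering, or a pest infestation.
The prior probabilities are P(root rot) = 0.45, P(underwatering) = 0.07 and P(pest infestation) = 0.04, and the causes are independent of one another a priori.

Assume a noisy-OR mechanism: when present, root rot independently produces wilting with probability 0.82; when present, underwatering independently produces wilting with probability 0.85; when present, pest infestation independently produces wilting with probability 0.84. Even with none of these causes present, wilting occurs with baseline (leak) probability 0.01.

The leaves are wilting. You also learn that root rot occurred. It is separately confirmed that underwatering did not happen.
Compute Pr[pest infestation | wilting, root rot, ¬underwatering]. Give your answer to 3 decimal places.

Under noisy-OR, P(wilting | causes) = 1 − (1−0.01)·∏(1−qᵢ) over the active causes.
P(wilting | root rot, ¬underwatering) = 0.8218*0.96 + 0.971488*0.04 = 0.788928 + 0.038860 = 0.827788
Of this, 0.038860 comes from 0.971488*0.04 (the pest infestation=true cases).
So P(pest infestation | wilting, root rot, ¬underwatering) = 0.038860/0.827788 ≈ 0.047.

Pr[pest infestation | wilting, root rot, ¬underwatering] ≈ 0.047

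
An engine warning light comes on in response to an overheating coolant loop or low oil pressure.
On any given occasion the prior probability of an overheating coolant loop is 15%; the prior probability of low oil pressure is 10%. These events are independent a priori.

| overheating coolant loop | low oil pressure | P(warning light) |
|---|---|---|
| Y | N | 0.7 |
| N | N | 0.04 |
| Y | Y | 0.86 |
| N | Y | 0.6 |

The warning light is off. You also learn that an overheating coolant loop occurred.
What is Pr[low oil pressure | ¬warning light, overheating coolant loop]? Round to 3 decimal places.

Pr[low oil pressure | ¬warning light, overheating coolant loop] ≈ 0.049

Sum P(¬warning light|·) weighted by the priors over both values of low oil pressure:
  P(¬warning light | overheating coolant loop) = 0.3·0.9 + 0.14·0.1
        = 0.270000 + 0.014000 = 0.284000
The terms with low oil pressure present sum to 0.014000, so
  P(low oil pressure | ¬warning light, overheating coolant loop) = 0.014000 / 0.284000 ≈ 0.049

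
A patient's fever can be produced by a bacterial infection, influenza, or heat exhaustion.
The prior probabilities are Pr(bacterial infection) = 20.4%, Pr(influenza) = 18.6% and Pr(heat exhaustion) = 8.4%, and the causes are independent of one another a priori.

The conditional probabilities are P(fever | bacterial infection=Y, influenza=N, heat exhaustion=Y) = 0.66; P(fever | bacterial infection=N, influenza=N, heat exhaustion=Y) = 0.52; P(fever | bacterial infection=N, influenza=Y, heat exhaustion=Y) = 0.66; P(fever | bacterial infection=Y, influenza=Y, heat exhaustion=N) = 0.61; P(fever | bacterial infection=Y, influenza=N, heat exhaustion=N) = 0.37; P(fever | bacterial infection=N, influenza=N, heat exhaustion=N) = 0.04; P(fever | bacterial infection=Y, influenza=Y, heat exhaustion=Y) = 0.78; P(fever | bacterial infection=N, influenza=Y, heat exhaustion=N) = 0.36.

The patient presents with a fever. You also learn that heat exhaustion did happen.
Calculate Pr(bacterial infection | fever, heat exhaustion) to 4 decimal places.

Sum P(fever|·) weighted by the priors over the 4 (bacterial infection, influenza) configurations:
  P(fever | heat exhaustion) = 0.52*0.796*0.814 + 0.66*0.796*0.186 + 0.66*0.204*0.814 + 0.78*0.204*0.186
        = 0.336931 + 0.097717 + 0.109597 + 0.029596 = 0.573841
Configurations with bacterial infection contribute 0.139193, so
  P(bacterial infection | fever, heat exhaustion) = 0.139193 / 0.573841 ≈ 0.2426

Pr(bacterial infection | fever, heat exhaustion) ≈ 0.2426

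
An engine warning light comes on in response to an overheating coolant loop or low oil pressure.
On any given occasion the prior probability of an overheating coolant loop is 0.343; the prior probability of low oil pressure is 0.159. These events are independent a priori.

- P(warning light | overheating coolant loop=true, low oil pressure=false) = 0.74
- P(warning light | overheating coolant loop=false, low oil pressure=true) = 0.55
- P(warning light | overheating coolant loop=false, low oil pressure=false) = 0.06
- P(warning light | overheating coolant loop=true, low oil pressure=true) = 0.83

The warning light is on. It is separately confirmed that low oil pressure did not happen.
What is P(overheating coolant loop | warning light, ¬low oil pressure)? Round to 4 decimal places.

P(overheating coolant loop | warning light, ¬low oil pressure) ≈ 0.8656

By total probability over both values of overheating coolant loop:
  P(warning light | ¬low oil pressure) = 0.06*0.657 + 0.74*0.343
        = 0.039420 + 0.253820 = 0.293240
Keeping only the overheating coolant loop-present terms gives 0.253820, so
  P(overheating coolant loop | warning light, ¬low oil pressure) = 0.253820 / 0.293240 ≈ 0.8656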